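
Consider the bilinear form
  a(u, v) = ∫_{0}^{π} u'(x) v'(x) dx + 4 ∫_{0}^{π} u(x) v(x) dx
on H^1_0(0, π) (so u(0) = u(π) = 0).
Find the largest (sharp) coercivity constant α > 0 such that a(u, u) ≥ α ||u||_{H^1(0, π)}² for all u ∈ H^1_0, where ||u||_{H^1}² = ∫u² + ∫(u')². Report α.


α = 1

Coercivity of a(·,·) on H^1_0(0, π) means a(u, u) ≥ α ||u||_{H^1}² for every u ∈ H^1_0.
The interval has length L = π, and Poincaré/coercivity depend only on L. Here a(u, u) = ∫(u')² + (4)·∫u².
Here c = 4 ≥ 1, so a(u,u) = ∫(u')² + c∫u² ≥ ∫(u')² + ∫u² = ||u||_{H^1}², i.e. α = 1 works. No larger α is possible: a(u,u) ≥ α||u||_{H^1}² means (1−α)∫(u')² ≥ (α−c)∫u², and for the modes u_n = sin(nπ(x−x₀)/L) (x₀ the left endpoint) one has ∫u_n²/∫(u_n')² = (L/(nπ))² → 0, so a(u_n,u_n)/||u_n||_{H^1}² → 1. Hence the optimal constant is α = 1.
Therefore α = 1.


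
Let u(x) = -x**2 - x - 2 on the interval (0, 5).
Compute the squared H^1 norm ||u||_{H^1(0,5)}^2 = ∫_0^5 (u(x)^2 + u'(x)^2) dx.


||u||_{H^1}^2 = 2875/2

The H^1 norm (squared) on an interval (0, L) is
  ||u||_{H^1}^2 = ∫_0^L u(x)^2 dx + ∫_0^L u'(x)^2 dx.
Compute u'(x) = -2*x - 1.
Then u(x)^2 = x**4 + 2*x**3 + 5*x**2 + 4*x + 4 and u'(x)^2 = 4*x**2 + 4*x + 1.
Integrate each monomial from 0 to 5 using ∫_0^5 c·x^n dx = c·5^(n+1)/(n+1):
  ∫_0^5 u(x)^2 dx = ∫_0^5 (x^4 + 2*x^3 + 5*x^2 + 4*x + 4) dx. Term by term:
    ∫_0^5 x^4 dx = 625;  ∫_0^5 2*x^3 dx = 625/2;  ∫_0^5 5*x^2 dx = 625/3;
    ∫_0^5 4*x dx = 50;  ∫_0^5 4 dx = 20.
  Sum: 625 + 625/2 + 625/3 + 50 + 20 = 7295/6.
  ∫_0^5 u'(x)^2 dx = ∫_0^5 (4*x^2 + 4*x + 1) dx. Term by term:
    ∫_0^5 4*x^2 dx = 500/3;  ∫_0^5 4*x dx = 50;  ∫_0^5 1 dx = 5.
  Sum: 500/3 + 50 + 5 = 665/3.
Adding: ||u||_{H^1}^2 = 7295/6 + 665/3 = 2875/2.


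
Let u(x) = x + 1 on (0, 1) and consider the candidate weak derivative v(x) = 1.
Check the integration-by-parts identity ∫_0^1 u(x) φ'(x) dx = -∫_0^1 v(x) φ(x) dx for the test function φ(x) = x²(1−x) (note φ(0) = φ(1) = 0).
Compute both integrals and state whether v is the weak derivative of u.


LHS = -1/12, RHS = -1/12. Yes, v = u' weakly.

u(x) = x + 1, classical derivative u'(x) = 1.
φ(x) = x²(1−x), so φ'(x) = x*(2 - 3*x).
Note φ(0) = φ(1) = 0, so the boundary term u·φ vanishes.
LHS = ∫_0^1 u(x) φ'(x) dx = ∫_0^1 (-3*x^3 - x^2 + 2*x) dx. Term by term:
  ∫_0^1 -3*x^3 dx = -3/4;  ∫_0^1 -x^2 dx = -1/3;  ∫_0^1 2*x dx = 1.
Sum: -3/4 − 1/3 + 1 = -1/12.
So LHS = -1/12.
∫_0^1 v(x) φ(x) dx = ∫_0^1 (-x^3 + x^2) dx. Term by term:
  ∫_0^1 -x^3 dx = -1/4;  ∫_0^1 x^2 dx = 1/3.
Sum: -1/4 + 1/3 = 1/12.
So RHS = -∫_0^1 v(x) φ(x) dx = -1/12.
LHS = RHS, so the identity holds for this test φ.
Moreover u is smooth here and v(x) = u'(x) = 1 pointwise, so the identity holds for every test function. Hence v is the weak derivative of u.


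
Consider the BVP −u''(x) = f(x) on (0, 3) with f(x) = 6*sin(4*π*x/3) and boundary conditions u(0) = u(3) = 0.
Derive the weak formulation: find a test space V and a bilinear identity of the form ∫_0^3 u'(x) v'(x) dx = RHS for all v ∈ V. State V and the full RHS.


V = H^1_0(0, 3) (so v(0) = v(3) = 0); weak form: ∫_0^3 u'v' dx = ∫_0^3 (6*sin(4*π*x/3)) v dx for all v ∈ V.

Multiply both sides by a test function v and integrate from 0 to 3:
  ∫_0^3 −u''(x) v(x) dx = ∫_0^3 f(x) v(x) dx.
Integrate the LHS by parts once:
  ∫_0^3 −u'' v dx = −[u'(x) v(x)]_0^3 + ∫_0^3 u'(x) v'(x) dx.
Thus ∫_0^3 u'(x) v'(x) dx = ∫_0^3 f(x) v(x) dx + [u'(x) v(x)]_0^3.
Choose V so that boundary terms are either known or forced to vanish.
u is Dirichlet: u(0) = u(3) = 0. Let V = H^1_0(0, 3); then v(0) = v(3) = 0, and [u' v]_0^3 = 0.
Weak formulation: find u (satisfying any essential BC) such that ∫_0^3 u'(x) v'(x) dx = ∫_0^3 f v dx for all v ∈ V.
Substituting f(x) = 6*sin(4*π*x/3), the right-hand side is ∫_0^3 (6*sin(4*π*x/3)) v dx.


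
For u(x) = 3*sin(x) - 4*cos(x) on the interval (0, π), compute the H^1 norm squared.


||u||_{H^1(0,π)}^2 = 25*π

u'(x) = 4*sin(x) + 3*cos(x).
Expand u² and (u')² and integrate term by term on (0, π), using: for integers n ≥ 1, ∫_0^π sin²(nx) dx = ∫_0^π cos²(nx) dx = π/2; for n ≠ n', ∫_0^π sin(nx)sin(n'x) dx = ∫_0^π cos(nx)cos(n'x) dx = 0; and by product-to-sum, ∫_0^π sin(nx)cos(n'x) dx = ½∫_0^π [sin((n+n')x) + sin((n−n')x)] dx, which is 0 when n+n' is even and 2n/(n²−n'²) when n+n' is odd (it need not vanish on (0, π)).
  u² squared terms: (-4)²·∫cos(x)² dx = 16·π/2 = 8*π;  (3)²·∫sin(x)² dx = 9·π/2 = 9*π/2.
  u² cross terms: 2·(-4)·(3)·∫cos(x)·sin(x) dx = -24·(0) = 0.
  So ∫_0^π u² dx = 8*π + 9*π/2 + 0 = 25*π/2.
  (u')² squared terms: (3)²·∫cos(x)² dx = 9·π/2 = 9*π/2;  (4)²·∫sin(x)² dx = 16·π/2 = 8*π.
  (u')² cross terms: 2·(3)·(4)·∫cos(x)·sin(x) dx = 24·(0) = 0.
  So ∫_0^π (u')² dx = 9*π/2 + 8*π + 0 = 25*π/2.
||u||_{H^1}^2 = (25*π/2) + (25*π/2) = 25*π.


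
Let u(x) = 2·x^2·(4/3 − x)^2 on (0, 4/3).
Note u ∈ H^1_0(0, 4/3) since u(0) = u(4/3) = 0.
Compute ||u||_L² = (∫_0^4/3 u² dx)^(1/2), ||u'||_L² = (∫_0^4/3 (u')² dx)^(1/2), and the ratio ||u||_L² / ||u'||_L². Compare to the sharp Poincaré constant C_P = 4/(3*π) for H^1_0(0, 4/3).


||u||_L² / ||u'||_L² = 2*sqrt(3)/9 < C_P = 4/(3*π).

u(x) = 2·x^2·(4/3 − x)^2, so u'(x) = 8*x*(3*x - 4)*(3*x - 2)/9.
u(x) = 2·x^2·(4/3 − x)^2 vanishes at x = 0 and x = 4/3, so u ∈ H^1_0(0, 4/3). Differentiate via the product rule and integrate the resulting polynomials term by term.
  ∫_0^4/3 u² dx = ∫_0^4/3 (4*x^8 - 64*x^7/3 + 128*x^6/3 - 1024*x^5/27 + 1024*x^4/81) dx. Term by term:
    ∫_0^4/3 4*x^8 dx = 1048576/177147;  ∫_0^4/3 -64*x^7/3 dx = -524288/19683;  ∫_0^4/3 128*x^6/3 dx = 2097152/45927;
    ∫_0^4/3 -1024*x^5/27 dx = -2097152/59049;  ∫_0^4/3 1024*x^4/81 dx = 1048576/98415.
  Sum: 1048576/177147 − 524288/19683 + 2097152/45927 − 2097152/59049 + 1048576/98415 = 524288/6200145.
  ∫_0^4/3 (u')² dx = ∫_0^4/3 (64*x^6 - 256*x^5 + 3328*x^4/9 - 2048*x^3/9 + 4096*x^2/81) dx. Term by term:
    ∫_0^4/3 64*x^6 dx = 1048576/15309;  ∫_0^4/3 -256*x^5 dx = -524288/2187;  ∫_0^4/3 3328*x^4/9 dx = 3407872/10935;
    ∫_0^4/3 -2048*x^3/9 dx = -131072/729;  ∫_0^4/3 4096*x^2/81 dx = 262144/6561.
  Sum: 1048576/15309 − 524288/2187 + 3407872/10935 − 131072/729 + 262144/6561 = 131072/229635.
∫_0^4/3 u² dx = 524288/6200145, so ||u||_L² = 512*sqrt(210)/25515.
∫_0^4/3 (u')² dx = 131072/229635, so ||u'||_L² = 256*sqrt(70)/2835.
Ratio ||u||_L² / ||u'||_L² = 2*sqrt(3)/9.
Sharp Poincaré constant on H^1_0(0, 4/3) is C_P = L/π = 4/(3*π), achieved by sin(3*π/4·x).
A polynomial bump cannot attain the sharp Poincaré constant (only the first sine eigenfunction does), so the ratio is strictly less than C_P, consistent with ||u||_L² ≤ C_P ||u'||_L².


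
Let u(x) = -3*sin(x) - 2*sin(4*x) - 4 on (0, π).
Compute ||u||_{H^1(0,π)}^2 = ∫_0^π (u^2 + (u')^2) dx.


||u||_{H^1(0,π)}^2 = 48 + 59*π

u'(x) = -3*cos(x) - 8*cos(4*x).
Expand u² and (u')² and integrate term by term on (0, π), using: for integers n ≥ 1, ∫_0^π sin²(nx) dx = ∫_0^π cos²(nx) dx = π/2; for n ≠ n', ∫_0^π sin(nx)sin(n'x) dx = ∫_0^π cos(nx)cos(n'x) dx = 0; and by product-to-sum, ∫_0^π sin(nx)cos(n'x) dx = ½∫_0^π [sin((n+n')x) + sin((n−n')x)] dx, which is 0 when n+n' is even and 2n/(n²−n'²) when n+n' is odd (it need not vanish on (0, π)). For the constant mode: ∫_0^π 1 dx = π, ∫_0^π cos(nx) dx = 0, ∫_0^π sin(nx) dx = (1−(−1)^n)/n.
  u² squared terms: (-4)²·∫1 dx = 16·π = 16*π;  (-3)²·∫sin(x)² dx = 9·π/2 = 9*π/2;  (-2)²·∫sin(4x)² dx = 4·π/2 = 2*π.
  u² cross terms: 2·(-4)·(-3)·∫1·sin(x) dx = 24·(2) = 48;  2·(-4)·(-2)·∫1·sin(4x) dx = 16·(0) = 0;  2·(-3)·(-2)·∫sin(x)·sin(4x) dx = 12·(0) = 0.
  So ∫_0^π u² dx = 16*π + 9*π/2 + 2*π + 48 + 0 + 0 = 48 + 45*π/2.
  (u')² squared terms: (-8)²·∫cos(4x)² dx = 64·π/2 = 32*π;  (-3)²·∫cos(x)² dx = 9·π/2 = 9*π/2.
  (u')² cross terms: 2·(-8)·(-3)·∫cos(4x)·cos(x) dx = 48·(0) = 0.
  So ∫_0^π (u')² dx = 32*π + 9*π/2 + 0 = 73*π/2.
||u||_{H^1}^2 = (48 + 45*π/2) + (73*π/2) = 48 + 59*π.


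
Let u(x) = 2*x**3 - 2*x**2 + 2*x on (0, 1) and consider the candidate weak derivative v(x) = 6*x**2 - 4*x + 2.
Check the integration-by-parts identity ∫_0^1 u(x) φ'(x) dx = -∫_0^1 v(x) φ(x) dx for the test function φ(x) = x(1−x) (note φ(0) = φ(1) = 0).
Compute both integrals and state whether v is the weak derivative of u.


LHS = -3/10, RHS = -3/10. Yes, v = u' weakly.

u(x) = 2*x**3 - 2*x**2 + 2*x, classical derivative u'(x) = 6*x**2 - 4*x + 2.
φ(x) = x(1−x), so φ'(x) = 1 - 2*x.
Note φ(0) = φ(1) = 0, so the boundary term u·φ vanishes.
LHS = ∫_0^1 u(x) φ'(x) dx = ∫_0^1 (-4*x^4 + 6*x^3 - 6*x^2 + 2*x) dx. Term by term:
  ∫_0^1 -4*x^4 dx = -4/5;  ∫_0^1 6*x^3 dx = 3/2;  ∫_0^1 -6*x^2 dx = -2;
  ∫_0^1 2*x dx = 1.
Sum: -4/5 + 3/2 − 2 + 1 = -3/10.
So LHS = -3/10.
∫_0^1 v(x) φ(x) dx = ∫_0^1 (-6*x^4 + 10*x^3 - 6*x^2 + 2*x) dx. Term by term:
  ∫_0^1 -6*x^4 dx = -6/5;  ∫_0^1 10*x^3 dx = 5/2;  ∫_0^1 -6*x^2 dx = -2;
  ∫_0^1 2*x dx = 1.
Sum: -6/5 + 5/2 − 2 + 1 = 3/10.
So RHS = -∫_0^1 v(x) φ(x) dx = -3/10.
LHS = RHS, so the identity holds for this test φ.
Moreover u is smooth here and v(x) = u'(x) = 6*x**2 - 4*x + 2 pointwise, so the identity holds for every test function. Hence v is the weak derivative of u.


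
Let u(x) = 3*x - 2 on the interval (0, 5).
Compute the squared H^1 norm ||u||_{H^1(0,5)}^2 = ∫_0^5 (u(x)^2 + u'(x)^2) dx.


||u||_{H^1}^2 = 290

The H^1 norm (squared) on an interval (0, L) is
  ||u||_{H^1}^2 = ∫_0^L u(x)^2 dx + ∫_0^L u'(x)^2 dx.
Compute u'(x) = 3.
Then u(x)^2 = 9*x**2 - 12*x + 4 and u'(x)^2 = 9.
Integrate each monomial from 0 to 5 using ∫_0^5 c·x^n dx = c·5^(n+1)/(n+1):
  ∫_0^5 u(x)^2 dx = ∫_0^5 (9*x^2 - 12*x + 4) dx. Term by term:
    ∫_0^5 9*x^2 dx = 375;  ∫_0^5 -12*x dx = -150;  ∫_0^5 4 dx = 20.
  Sum: 375 − 150 + 20 = 245.
  ∫_0^5 u'(x)^2 dx = ∫_0^5 (9) dx. Term by term:
    ∫_0^5 9 dx = 45.
Adding: ||u||_{H^1}^2 = 245 + 45 = 290.


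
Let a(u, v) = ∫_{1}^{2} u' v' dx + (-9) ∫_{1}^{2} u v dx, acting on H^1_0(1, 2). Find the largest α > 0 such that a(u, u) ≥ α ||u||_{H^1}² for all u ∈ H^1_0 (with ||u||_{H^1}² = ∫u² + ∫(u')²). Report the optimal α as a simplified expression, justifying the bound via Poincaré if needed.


α = (-9 + π^2)/(1 + π^2)

Coercivity of a(·,·) on H^1_0(1, 2) means a(u, u) ≥ α ||u||_{H^1}² for every u ∈ H^1_0.
The interval has length L = 1, and Poincaré/coercivity depend only on L. Here a(u, u) = ∫(u')² + (-9)·∫u².
Here c = -9 < 0 with |c| < (π/L)² = π^2, so coercivity still holds. The condition a(u,u) ≥ α||u||_{H^1}² reads (1−α)∫(u')² ≥ (α−c)∫u². Any admissible α is ≤ 1 (rapidly oscillating u have ∫u²/∫(u')² → 0), and α = 1 would force 0 ≥ (1−c)∫u², impossible since c < 1; so 1−α > 0. By the sharp Poincaré inequality on H^1_0 of an interval of length L, ∫(u')² ≥ (π/L)²∫u² with equality for the first sine mode sin(π(x−x₀)/L) (x₀ the left endpoint), so the inequality holds for all u iff (1−α)(π/L)² ≥ α − c, i.e. α ≤ ((π/L)² + c)/((π/L)² + 1) = (1 + c(L/π)²)/(1 + (L/π)²). (Direct route, valid since c ≤ 0: Poincaré gives c∫u² ≥ c(L/π)²∫(u')², so a(u,u) ≥ (1 + c(L/π)²)∫(u')², while ||u||_{H^1}² ≤ (1 + (L/π)²)∫(u')²; dividing yields the same α.) With (π/L)² = π^2 and c = -9, the largest admissible constant is α = ((π/L)² + c)/((π/L)² + 1).
Simplifying, α = (-9 + π^2)/(1 + π^2).


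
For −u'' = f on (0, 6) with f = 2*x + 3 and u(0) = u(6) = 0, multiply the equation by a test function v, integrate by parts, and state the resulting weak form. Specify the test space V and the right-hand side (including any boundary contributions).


V = H^1_0(0, 6) (so v(0) = v(6) = 0); weak form: ∫_0^6 u'v' dx = ∫_0^6 (2*x + 3) v dx for all v ∈ V.

Multiply both sides by a test function v and integrate from 0 to 6:
  ∫_0^6 −u''(x) v(x) dx = ∫_0^6 f(x) v(x) dx.
Integrate the LHS by parts once:
  ∫_0^6 −u'' v dx = −[u'(x) v(x)]_0^6 + ∫_0^6 u'(x) v'(x) dx.
Thus ∫_0^6 u'(x) v'(x) dx = ∫_0^6 f(x) v(x) dx + [u'(x) v(x)]_0^6.
Choose V so that boundary terms are either known or forced to vanish.
u is Dirichlet: u(0) = u(6) = 0. Let V = H^1_0(0, 6); then v(0) = v(6) = 0, and [u' v]_0^6 = 0.
Weak formulation: find u (satisfying any essential BC) such that ∫_0^6 u'(x) v'(x) dx = ∫_0^6 f v dx for all v ∈ V.
Substituting f(x) = 2*x + 3, the right-hand side is ∫_0^6 (2*x + 3) v dx.


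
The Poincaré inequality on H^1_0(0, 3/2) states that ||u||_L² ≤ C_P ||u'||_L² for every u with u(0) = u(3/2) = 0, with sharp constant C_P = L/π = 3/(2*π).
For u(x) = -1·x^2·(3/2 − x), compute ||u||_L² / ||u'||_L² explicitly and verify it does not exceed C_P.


||u||_L² / ||u'||_L² = 3*sqrt(14)/28 < C_P = 3/(2*π).

u(x) = -1·x^2·(3/2 − x), so u'(x) = 3*x*(x - 1).
u(x) = -1·x^2·(3/2 − x) vanishes at x = 0 and x = 3/2, so u ∈ H^1_0(0, 3/2). Differentiate via the product rule and integrate the resulting polynomials term by term.
  ∫_0^3/2 u² dx = ∫_0^3/2 (x^6 - 3*x^5 + 9*x^4/4) dx. Term by term:
    ∫_0^3/2 x^6 dx = 2187/896;  ∫_0^3/2 -3*x^5 dx = -729/128;  ∫_0^3/2 9*x^4/4 dx = 2187/640.
  Sum: 2187/896 − 729/128 + 2187/640 = 729/4480.
  ∫_0^3/2 (u')² dx = ∫_0^3/2 (9*x^4 - 18*x^3 + 9*x^2) dx. Term by term:
    ∫_0^3/2 9*x^4 dx = 2187/160;  ∫_0^3/2 -18*x^3 dx = -729/32;  ∫_0^3/2 9*x^2 dx = 81/8.
  Sum: 2187/160 − 729/32 + 81/8 = 81/80.
∫_0^3/2 u² dx = 729/4480, so ||u||_L² = 27*sqrt(70)/560.
∫_0^3/2 (u')² dx = 81/80, so ||u'||_L² = 9*sqrt(5)/20.
Ratio ||u||_L² / ||u'||_L² = 3*sqrt(14)/28.
Sharp Poincaré constant on H^1_0(0, 3/2) is C_P = L/π = 3/(2*π), achieved by sin(2*π/3·x).
A polynomial bump cannot attain the sharp Poincaré constant (only the first sine eigenfunction does), so the ratio is strictly less than C_P, consistent with ||u||_L² ≤ C_P ||u'||_L².


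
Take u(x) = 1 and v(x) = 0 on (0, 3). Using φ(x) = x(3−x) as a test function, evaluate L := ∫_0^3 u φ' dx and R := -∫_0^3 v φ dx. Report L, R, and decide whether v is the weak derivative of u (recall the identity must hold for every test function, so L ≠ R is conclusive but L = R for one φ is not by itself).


LHS = 0, RHS = 0. Yes, v = u' weakly.

u(x) = 1, classical derivative u'(x) = 0.
φ(x) = x(3−x), so φ'(x) = 3 - 2*x.
Note φ(0) = φ(3) = 0, so the boundary term u·φ vanishes.
LHS = ∫_0^3 u(x) φ'(x) dx = ∫_0^3 (3 - 2*x) dx. Term by term:
  ∫_0^3 -2*x dx = -9;  ∫_0^3 3 dx = 9.
Sum: -9 + 9 = 0.
So LHS = 0.
∫_0^3 v(x) φ(x) dx = ∫_0^3 (0) dx. Term by term:
  ∫_0^3 0 dx = 0.
So RHS = -∫_0^3 v(x) φ(x) dx = 0.
LHS = RHS, so the identity holds for this test φ.
Moreover u is smooth here and v(x) = u'(x) = 0 pointwise, so the identity holds for every test function. Hence v is the weak derivative of u.


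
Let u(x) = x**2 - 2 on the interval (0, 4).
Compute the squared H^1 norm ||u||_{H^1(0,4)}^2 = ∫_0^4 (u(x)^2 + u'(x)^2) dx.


||u||_{H^1}^2 = 1104/5

The H^1 norm (squared) on an interval (0, L) is
  ||u||_{H^1}^2 = ∫_0^L u(x)^2 dx + ∫_0^L u'(x)^2 dx.
Compute u'(x) = 2*x.
Then u(x)^2 = x**4 - 4*x**2 + 4 and u'(x)^2 = 4*x**2.
Integrate each monomial from 0 to 4 using ∫_0^4 c·x^n dx = c·4^(n+1)/(n+1):
  ∫_0^4 u(x)^2 dx = ∫_0^4 (x^4 - 4*x^2 + 4) dx. Term by term:
    ∫_0^4 x^4 dx = 1024/5;  ∫_0^4 -4*x^2 dx = -256/3;  ∫_0^4 4 dx = 16.
  Sum: 1024/5 − 256/3 + 16 = 2032/15.
  ∫_0^4 u'(x)^2 dx = ∫_0^4 (4*x^2) dx. Term by term:
    ∫_0^4 4*x^2 dx = 256/3.
Adding: ||u||_{H^1}^2 = 2032/15 + 256/3 = 1104/5.


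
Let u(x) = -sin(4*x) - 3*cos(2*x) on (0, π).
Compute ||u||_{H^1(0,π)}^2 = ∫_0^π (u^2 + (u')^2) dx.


||u||_{H^1(0,π)}^2 = 31*π

u'(x) = 6*sin(2*x) - 4*cos(4*x).
Expand u² and (u')² and integrate term by term on (0, π), using: for integers n ≥ 1, ∫_0^π sin²(nx) dx = ∫_0^π cos²(nx) dx = π/2; for n ≠ n', ∫_0^π sin(nx)sin(n'x) dx = ∫_0^π cos(nx)cos(n'x) dx = 0; and by product-to-sum, ∫_0^π sin(nx)cos(n'x) dx = ½∫_0^π [sin((n+n')x) + sin((n−n')x)] dx, which is 0 when n+n' is even and 2n/(n²−n'²) when n+n' is odd (it need not vanish on (0, π)).
  u² squared terms: (-1)²·∫sin(4x)² dx = 1·π/2 = π/2;  (-3)²·∫cos(2x)² dx = 9·π/2 = 9*π/2.
  u² cross terms: 2·(-1)·(-3)·∫sin(4x)·cos(2x) dx = 6·(0) = 0.
  So ∫_0^π u² dx = π/2 + 9*π/2 + 0 = 5*π.
  (u')² squared terms: (-4)²·∫cos(4x)² dx = 16·π/2 = 8*π;  (6)²·∫sin(2x)² dx = 36·π/2 = 18*π.
  (u')² cross terms: 2·(-4)·(6)·∫cos(4x)·sin(2x) dx = -48·(0) = 0.
  So ∫_0^π (u')² dx = 8*π + 18*π + 0 = 26*π.
||u||_{H^1}^2 = (5*π) + (26*π) = 31*π.


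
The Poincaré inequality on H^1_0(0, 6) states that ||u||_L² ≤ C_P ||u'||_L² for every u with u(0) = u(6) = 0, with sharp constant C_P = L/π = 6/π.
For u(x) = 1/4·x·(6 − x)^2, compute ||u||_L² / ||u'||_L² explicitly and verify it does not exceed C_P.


||u||_L² / ||u'||_L² = 3*sqrt(14)/7 < C_P = 6/π.

u(x) = 1/4·x·(6 − x)^2, so u'(x) = 3*(x - 6)*(x - 2)/4.
u(x) = 1/4·x·(6 − x)^2 vanishes at x = 0 and x = 6, so u ∈ H^1_0(0, 6). Differentiate via the product rule and integrate the resulting polynomials term by term.
  ∫_0^6 u² dx = ∫_0^6 (x^6/16 - 3*x^5/2 + 27*x^4/2 - 54*x^3 + 81*x^2) dx. Term by term:
    ∫_0^6 x^6/16 dx = 17496/7;  ∫_0^6 -3*x^5/2 dx = -11664;  ∫_0^6 27*x^4/2 dx = 104976/5;
    ∫_0^6 -54*x^3 dx = -17496;  ∫_0^6 81*x^2 dx = 5832.
  Sum: 17496/7 − 11664 + 104976/5 − 17496 + 5832 = 5832/35.
  ∫_0^6 (u')² dx = ∫_0^6 (9*x^4/16 - 9*x^3 + 99*x^2/2 - 108*x + 81) dx. Term by term:
    ∫_0^6 9*x^4/16 dx = 4374/5;  ∫_0^6 -9*x^3 dx = -2916;  ∫_0^6 99*x^2/2 dx = 3564;
    ∫_0^6 -108*x dx = -1944;  ∫_0^6 81 dx = 486.
  Sum: 4374/5 − 2916 + 3564 − 1944 + 486 = 324/5.
∫_0^6 u² dx = 5832/35, so ||u||_L² = 54*sqrt(70)/35.
∫_0^6 (u')² dx = 324/5, so ||u'||_L² = 18*sqrt(5)/5.
Ratio ||u||_L² / ||u'||_L² = 3*sqrt(14)/7.
Sharp Poincaré constant on H^1_0(0, 6) is C_P = L/π = 6/π, achieved by sin(π/6·x).
A polynomial bump cannot attain the sharp Poincaré constant (only the first sine eigenfunction does), so the ratio is strictly less than C_P, consistent with ||u||_L² ≤ C_P ||u'||_L².


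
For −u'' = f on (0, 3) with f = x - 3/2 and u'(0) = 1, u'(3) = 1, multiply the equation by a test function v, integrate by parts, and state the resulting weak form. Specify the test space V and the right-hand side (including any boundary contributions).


V = H^1(0, 3) (v unrestricted at boundary; u is determined up to an additive constant); weak form: ∫_0^3 u'v' dx = ∫_0^3 (x - 3/2) v dx + v(3) − v(0) for all v ∈ V.

Multiply both sides by a test function v and integrate from 0 to 3:
  ∫_0^3 −u''(x) v(x) dx = ∫_0^3 f(x) v(x) dx.
Integrate the LHS by parts once:
  ∫_0^3 −u'' v dx = −[u'(x) v(x)]_0^3 + ∫_0^3 u'(x) v'(x) dx.
Thus ∫_0^3 u'(x) v'(x) dx = ∫_0^3 f(x) v(x) dx + [u'(x) v(x)]_0^3.
Choose V so that boundary terms are either known or forced to vanish.
u has inhomogeneous Neumann u'(0) = 1, u'(3) = 1. [u' v]_0^3 = (1)·v(3) − (1)·v(0) = v(3) − v(0). Take V = H^1(0, 3); boundary term becomes part of RHS.
Weak formulation: find u (satisfying any essential BC) such that ∫_0^3 u'(x) v'(x) dx = ∫_0^3 f v dx + v(3) − v(0) for all v ∈ V (Neumann data are natural BCs: they enter the RHS as boundary terms).
Substituting f(x) = x - 3/2, the right-hand side is ∫_0^3 (x - 3/2) v dx + v(3) − v(0).
Compatibility check (pure Neumann): taking v ≡ 1 ∈ V gives 0 = ∫_0^3 f dx + (1) − (1), i.e. ∫_0^3 f dx must equal u'(0) − u'(3) = 0. Indeed ∫_0^3 (x - 3/2) dx = 0, so the data are compatible. The solution is then unique only up to an additive constant (fix it e.g. by requiring ∫_0^3 u dx = 0).


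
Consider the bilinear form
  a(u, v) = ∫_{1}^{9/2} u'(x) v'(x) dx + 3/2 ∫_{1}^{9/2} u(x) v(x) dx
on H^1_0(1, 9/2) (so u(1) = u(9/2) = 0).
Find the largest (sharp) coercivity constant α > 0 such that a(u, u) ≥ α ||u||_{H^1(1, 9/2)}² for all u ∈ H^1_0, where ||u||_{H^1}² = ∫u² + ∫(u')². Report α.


α = 1

Coercivity of a(·,·) on H^1_0(1, 9/2) means a(u, u) ≥ α ||u||_{H^1}² for every u ∈ H^1_0.
The interval has length L = 7/2, and Poincaré/coercivity depend only on L. Here a(u, u) = ∫(u')² + (3/2)·∫u².
Here c = 3/2 ≥ 1, so a(u,u) = ∫(u')² + c∫u² ≥ ∫(u')² + ∫u² = ||u||_{H^1}², i.e. α = 1 works. No larger α is possible: a(u,u) ≥ α||u||_{H^1}² means (1−α)∫(u')² ≥ (α−c)∫u², and for the modes u_n = sin(nπ(x−x₀)/L) (x₀ the left endpoint) one has ∫u_n²/∫(u_n')² = (L/(nπ))² → 0, so a(u_n,u_n)/||u_n||_{H^1}² → 1. Hence the optimal constant is α = 1.
Therefore α = 1.


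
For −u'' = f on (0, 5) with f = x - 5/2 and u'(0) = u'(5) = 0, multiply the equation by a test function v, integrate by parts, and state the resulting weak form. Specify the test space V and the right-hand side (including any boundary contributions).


V = H^1(0, 5) (no boundary constraint on v; u is determined up to an additive constant); weak form: ∫_0^5 u'v' dx = ∫_0^5 (x - 5/2) v dx for all v ∈ V.

Multiply both sides by a test function v and integrate from 0 to 5:
  ∫_0^5 −u''(x) v(x) dx = ∫_0^5 f(x) v(x) dx.
Integrate the LHS by parts once:
  ∫_0^5 −u'' v dx = −[u'(x) v(x)]_0^5 + ∫_0^5 u'(x) v'(x) dx.
Thus ∫_0^5 u'(x) v'(x) dx = ∫_0^5 f(x) v(x) dx + [u'(x) v(x)]_0^5.
Choose V so that boundary terms are either known or forced to vanish.
u has homogeneous Neumann: u'(0) = u'(5) = 0. So [u' v]_0^5 = 0·v(5) − 0·v(0) = 0 for any v; take V = H^1(0, 5).
Weak formulation: find u (satisfying any essential BC) such that ∫_0^5 u'(x) v'(x) dx = ∫_0^5 f v dx for all v ∈ V (homogeneous Neumann, so boundary terms vanish).
Substituting f(x) = x - 5/2, the right-hand side is ∫_0^5 (x - 5/2) v dx.
Compatibility check (pure Neumann): taking v ≡ 1 ∈ V gives 0 = ∫_0^5 f dx + (0) − (0), i.e. ∫_0^5 f dx must equal u'(0) − u'(5) = 0. Indeed ∫_0^5 (x - 5/2) dx = 0, so the data are compatible. The solution is then unique only up to an additive constant (fix it e.g. by requiring ∫_0^5 u dx = 0).


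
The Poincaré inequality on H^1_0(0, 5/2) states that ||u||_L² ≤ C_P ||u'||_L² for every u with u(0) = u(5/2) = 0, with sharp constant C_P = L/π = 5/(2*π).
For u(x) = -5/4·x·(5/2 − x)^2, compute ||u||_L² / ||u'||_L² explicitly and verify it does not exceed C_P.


||u||_L² / ||u'||_L² = 5*sqrt(14)/28 < C_P = 5/(2*π).

u(x) = -5/4·x·(5/2 − x)^2, so u'(x) = -15*x^2/4 + 25*x/2 - 125/16.
u(x) = -5/4·x·(5/2 − x)^2 vanishes at x = 0 and x = 5/2, so u ∈ H^1_0(0, 5/2). Differentiate via the product rule and integrate the resulting polynomials term by term.
  ∫_0^5/2 u² dx = ∫_0^5/2 (25*x^6/16 - 125*x^5/8 + 1875*x^4/32 - 3125*x^3/32 + 15625*x^2/256) dx. Term by term:
    ∫_0^5/2 25*x^6/16 dx = 1953125/14336;  ∫_0^5/2 -125*x^5/8 dx = -1953125/3072;  ∫_0^5/2 1875*x^4/32 dx = 1171875/1024;
    ∫_0^5/2 -3125*x^3/32 dx = -1953125/2048;  ∫_0^5/2 15625*x^2/256 dx = 1953125/6144.
  Sum: 1953125/14336 − 1953125/3072 + 1171875/1024 − 1953125/2048 + 1953125/6144 = 390625/43008.
  ∫_0^5/2 (u')² dx = ∫_0^5/2 (225*x^4/16 - 375*x^3/4 + 6875*x^2/32 - 3125*x/16 + 15625/256) dx. Term by term:
    ∫_0^5/2 225*x^4/16 dx = 140625/512;  ∫_0^5/2 -375*x^3/4 dx = -234375/256;  ∫_0^5/2 6875*x^2/32 dx = 859375/768;
    ∫_0^5/2 -3125*x/16 dx = -78125/128;  ∫_0^5/2 15625/256 dx = 78125/512.
  Sum: 140625/512 − 234375/256 + 859375/768 − 78125/128 + 78125/512 = 15625/768.
∫_0^5/2 u² dx = 390625/43008, so ||u||_L² = 625*sqrt(42)/1344.
∫_0^5/2 (u')² dx = 15625/768, so ||u'||_L² = 125*sqrt(3)/48.
Ratio ||u||_L² / ||u'||_L² = 5*sqrt(14)/28.
Sharp Poincaré constant on H^1_0(0, 5/2) is C_P = L/π = 5/(2*π), achieved by sin(2*π/5·x).
A polynomial bump cannot attain the sharp Poincaré constant (only the first sine eigenfunction does), so the ratio is strictly less than C_P, consistent with ||u||_L² ≤ C_P ||u'||_L².


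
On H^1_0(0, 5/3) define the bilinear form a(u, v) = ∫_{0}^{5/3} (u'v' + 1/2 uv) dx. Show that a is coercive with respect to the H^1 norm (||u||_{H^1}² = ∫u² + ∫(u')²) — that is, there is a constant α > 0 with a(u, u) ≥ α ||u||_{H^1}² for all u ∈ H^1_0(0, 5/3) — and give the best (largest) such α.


α = (25 + 18*π^2)/(2*(25 + 9*π^2))

Coercivity of a(·,·) on H^1_0(0, 5/3) means a(u, u) ≥ α ||u||_{H^1}² for every u ∈ H^1_0.
The interval has length L = 5/3, and Poincaré/coercivity depend only on L. Here a(u, u) = ∫(u')² + (1/2)·∫u².
Here 0 < c = 1/2 < 1. The condition a(u,u) ≥ α||u||_{H^1}² reads (1−α)∫(u')² ≥ (α−c)∫u². Any admissible α is ≤ 1 (rapidly oscillating u have ∫u²/∫(u')² → 0), and α = 1 would force 0 ≥ (1−c)∫u², impossible since c < 1; so 1−α > 0. By the sharp Poincaré inequality on H^1_0 of an interval of length L, ∫(u')² ≥ (π/L)²∫u² with equality for the first sine mode sin(π(x−x₀)/L) (x₀ the left endpoint), so the inequality holds for all u iff (1−α)(π/L)² ≥ α − c, i.e. α ≤ ((π/L)² + c)/((π/L)² + 1) = (1 + c(L/π)²)/(1 + (L/π)²). With (π/L)² = 9*π^2/25 and c = 1/2, the largest admissible constant is α = ((π/L)² + c)/((π/L)² + 1).
Simplifying, α = (25 + 18*π^2)/(2*(25 + 9*π^2)).


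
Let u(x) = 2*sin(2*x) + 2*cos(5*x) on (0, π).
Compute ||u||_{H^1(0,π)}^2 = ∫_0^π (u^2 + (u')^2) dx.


||u||_{H^1(0,π)}^2 = -832/21 + 62*π

u'(x) = -10*sin(5*x) + 4*cos(2*x).
Expand u² and (u')² and integrate term by term on (0, π), using: for integers n ≥ 1, ∫_0^π sin²(nx) dx = ∫_0^π cos²(nx) dx = π/2; for n ≠ n', ∫_0^π sin(nx)sin(n'x) dx = ∫_0^π cos(nx)cos(n'x) dx = 0; and by product-to-sum, ∫_0^π sin(nx)cos(n'x) dx = ½∫_0^π [sin((n+n')x) + sin((n−n')x)] dx, which is 0 when n+n' is even and 2n/(n²−n'²) when n+n' is odd (it need not vanish on (0, π)).
  u² squared terms: (2)²·∫cos(5x)² dx = 4·π/2 = 2*π;  (2)²·∫sin(2x)² dx = 4·π/2 = 2*π.
  u² cross terms: 2·(2)·(2)·∫cos(5x)·sin(2x) dx = 8·(-4/21) = -32/21.
  So ∫_0^π u² dx = 2*π + 2*π − 32/21 = -32/21 + 4*π.
  (u')² squared terms: (-10)²·∫sin(5x)² dx = 100·π/2 = 50*π;  (4)²·∫cos(2x)² dx = 16·π/2 = 8*π.
  (u')² cross terms: 2·(-10)·(4)·∫sin(5x)·cos(2x) dx = -80·(10/21) = -800/21.
  So ∫_0^π (u')² dx = 50*π + 8*π − 800/21 = -800/21 + 58*π.
||u||_{H^1}^2 = (-32/21 + 4*π) + (-800/21 + 58*π) = -832/21 + 62*π.


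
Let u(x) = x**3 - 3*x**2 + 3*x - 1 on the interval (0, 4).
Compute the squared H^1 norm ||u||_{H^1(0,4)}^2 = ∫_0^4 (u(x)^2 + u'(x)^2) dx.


||u||_{H^1}^2 = 26312/35

The H^1 norm (squared) on an interval (0, L) is
  ||u||_{H^1}^2 = ∫_0^L u(x)^2 dx + ∫_0^L u'(x)^2 dx.
Compute u'(x) = 3*x**2 - 6*x + 3.
Then u(x)^2 = x**6 - 6*x**5 + 15*x**4 - 20*x**3 + 15*x**2 - 6*x + 1 and u'(x)^2 = 9*x**4 - 36*x**3 + 54*x**2 - 36*x + 9.
Integrate each monomial from 0 to 4 using ∫_0^4 c·x^n dx = c·4^(n+1)/(n+1):
  ∫_0^4 u(x)^2 dx = ∫_0^4 (x^6 - 6*x^5 + 15*x^4 - 20*x^3 + 15*x^2 - 6*x + 1) dx. Term by term:
    ∫_0^4 x^6 dx = 16384/7;  ∫_0^4 -6*x^5 dx = -4096;  ∫_0^4 15*x^4 dx = 3072;
    ∫_0^4 -20*x^3 dx = -1280;  ∫_0^4 15*x^2 dx = 320;  ∫_0^4 -6*x dx = -48;
    ∫_0^4 1 dx = 4.
  Sum: 16384/7 − 4096 + 3072 − 1280 + 320 − 48 + 4 = 2188/7.
  ∫_0^4 u'(x)^2 dx = ∫_0^4 (9*x^4 - 36*x^3 + 54*x^2 - 36*x + 9) dx. Term by term:
    ∫_0^4 9*x^4 dx = 9216/5;  ∫_0^4 -36*x^3 dx = -2304;  ∫_0^4 54*x^2 dx = 1152;
    ∫_0^4 -36*x dx = -288;  ∫_0^4 9 dx = 36.
  Sum: 9216/5 − 2304 + 1152 − 288 + 36 = 2196/5.
Adding: ||u||_{H^1}^2 = 2188/7 + 2196/5 = 26312/35.


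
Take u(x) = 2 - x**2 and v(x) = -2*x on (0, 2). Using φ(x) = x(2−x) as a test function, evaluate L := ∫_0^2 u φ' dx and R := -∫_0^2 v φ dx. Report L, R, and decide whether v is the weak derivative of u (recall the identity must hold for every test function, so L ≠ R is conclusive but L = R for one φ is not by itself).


LHS = 8/3, RHS = 8/3. Yes, v = u' weakly.

u(x) = 2 - x**2, classical derivative u'(x) = -2*x.
φ(x) = x(2−x), so φ'(x) = 2 - 2*x.
Note φ(0) = φ(2) = 0, so the boundary term u·φ vanishes.
LHS = ∫_0^2 u(x) φ'(x) dx = ∫_0^2 (2*x^3 - 2*x^2 - 4*x + 4) dx. Term by term:
  ∫_0^2 2*x^3 dx = 8;  ∫_0^2 -2*x^2 dx = -16/3;  ∫_0^2 -4*x dx = -8;
  ∫_0^2 4 dx = 8.
Sum: 8 − 16/3 − 8 + 8 = 8/3.
So LHS = 8/3.
∫_0^2 v(x) φ(x) dx = ∫_0^2 (2*x^3 - 4*x^2) dx. Term by term:
  ∫_0^2 2*x^3 dx = 8;  ∫_0^2 -4*x^2 dx = -32/3.
Sum: 8 − 32/3 = -8/3.
So RHS = -∫_0^2 v(x) φ(x) dx = 8/3.
LHS = RHS, so the identity holds for this test φ.
Moreover u is smooth here and v(x) = u'(x) = -2*x pointwise, so the identity holds for every test function. Hence v is the weak derivative of u.


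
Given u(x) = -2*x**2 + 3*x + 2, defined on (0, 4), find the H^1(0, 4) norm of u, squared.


||u||_{H^1}^2 = 5548/15

The H^1 norm (squared) on an interval (0, L) is
  ||u||_{H^1}^2 = ∫_0^L u(x)^2 dx + ∫_0^L u'(x)^2 dx.
Compute u'(x) = 3 - 4*x.
Then u(x)^2 = 4*x**4 - 12*x**3 + x**2 + 12*x + 4 and u'(x)^2 = 16*x**2 - 24*x + 9.
Integrate each monomial from 0 to 4 using ∫_0^4 c·x^n dx = c·4^(n+1)/(n+1):
  ∫_0^4 u(x)^2 dx = ∫_0^4 (4*x^4 - 12*x^3 + x^2 + 12*x + 4) dx. Term by term:
    ∫_0^4 4*x^4 dx = 4096/5;  ∫_0^4 -12*x^3 dx = -768;  ∫_0^4 x^2 dx = 64/3;
    ∫_0^4 12*x dx = 96;  ∫_0^4 4 dx = 16.
  Sum: 4096/5 − 768 + 64/3 + 96 + 16 = 2768/15.
  ∫_0^4 u'(x)^2 dx = ∫_0^4 (16*x^2 - 24*x + 9) dx. Term by term:
    ∫_0^4 16*x^2 dx = 1024/3;  ∫_0^4 -24*x dx = -192;  ∫_0^4 9 dx = 36.
  Sum: 1024/3 − 192 + 36 = 556/3.
Adding: ||u||_{H^1}^2 = 2768/15 + 556/3 = 5548/15.


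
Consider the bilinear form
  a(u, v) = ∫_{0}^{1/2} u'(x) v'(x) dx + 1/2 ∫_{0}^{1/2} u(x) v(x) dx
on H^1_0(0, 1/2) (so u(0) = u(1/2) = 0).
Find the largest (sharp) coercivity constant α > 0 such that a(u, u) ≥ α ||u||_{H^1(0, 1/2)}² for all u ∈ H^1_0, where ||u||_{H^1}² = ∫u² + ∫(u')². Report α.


α = (1 + 8*π^2)/(2*(1 + 4*π^2))

Coercivity of a(·,·) on H^1_0(0, 1/2) means a(u, u) ≥ α ||u||_{H^1}² for every u ∈ H^1_0.
The interval has length L = 1/2, and Poincaré/coercivity depend only on L. Here a(u, u) = ∫(u')² + (1/2)·∫u².
Here 0 < c = 1/2 < 1. The condition a(u,u) ≥ α||u||_{H^1}² reads (1−α)∫(u')² ≥ (α−c)∫u². Any admissible α is ≤ 1 (rapidly oscillating u have ∫u²/∫(u')² → 0), and α = 1 would force 0 ≥ (1−c)∫u², impossible since c < 1; so 1−α > 0. By the sharp Poincaré inequality on H^1_0 of an interval of length L, ∫(u')² ≥ (π/L)²∫u² with equality for the first sine mode sin(π(x−x₀)/L) (x₀ the left endpoint), so the inequality holds for all u iff (1−α)(π/L)² ≥ α − c, i.e. α ≤ ((π/L)² + c)/((π/L)² + 1) = (1 + c(L/π)²)/(1 + (L/π)²). With (π/L)² = 4*π^2 and c = 1/2, the largest admissible constant is α = ((π/L)² + c)/((π/L)² + 1).
Simplifying, α = (1 + 8*π^2)/(2*(1 + 4*π^2)).


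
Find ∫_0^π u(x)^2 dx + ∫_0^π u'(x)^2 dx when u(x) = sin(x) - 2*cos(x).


||u||_{H^1(0,π)}^2 = 5*π

u'(x) = 2*sin(x) + cos(x).
Expand u² and (u')² and integrate term by term on (0, π), using: for integers n ≥ 1, ∫_0^π sin²(nx) dx = ∫_0^π cos²(nx) dx = π/2; for n ≠ n', ∫_0^π sin(nx)sin(n'x) dx = ∫_0^π cos(nx)cos(n'x) dx = 0; and by product-to-sum, ∫_0^π sin(nx)cos(n'x) dx = ½∫_0^π [sin((n+n')x) + sin((n−n')x)] dx, which is 0 when n+n' is even and 2n/(n²−n'²) when n+n' is odd (it need not vanish on (0, π)).
  u² squared terms: (-2)²·∫cos(x)² dx = 4·π/2 = 2*π;  (1)²·∫sin(x)² dx = 1·π/2 = π/2.
  u² cross terms: 2·(-2)·(1)·∫cos(x)·sin(x) dx = -4·(0) = 0.
  So ∫_0^π u² dx = 2*π + π/2 + 0 = 5*π/2.
  (u')² squared terms: (2)²·∫sin(x)² dx = 4·π/2 = 2*π;  (1)²·∫cos(x)² dx = 1·π/2 = π/2.
  (u')² cross terms: 2·(2)·(1)·∫sin(x)·cos(x) dx = 4·(0) = 0.
  So ∫_0^π (u')² dx = 2*π + π/2 + 0 = 5*π/2.
||u||_{H^1}^2 = (5*π/2) + (5*π/2) = 5*π.


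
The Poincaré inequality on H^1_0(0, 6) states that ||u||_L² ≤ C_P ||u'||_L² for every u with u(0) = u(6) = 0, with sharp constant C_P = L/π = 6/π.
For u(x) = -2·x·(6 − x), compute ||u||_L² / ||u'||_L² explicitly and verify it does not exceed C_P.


||u||_L² / ||u'||_L² = 3*sqrt(10)/5 < C_P = 6/π.

u(x) = -2·x·(6 − x), so u'(x) = 4*x - 12.
u(x) = -2·x·(6 − x) vanishes at x = 0 and x = 6, so u ∈ H^1_0(0, 6). Differentiate via the product rule and integrate the resulting polynomials term by term.
  ∫_0^6 u² dx = ∫_0^6 (4*x^4 - 48*x^3 + 144*x^2) dx. Term by term:
    ∫_0^6 4*x^4 dx = 31104/5;  ∫_0^6 -48*x^3 dx = -15552;  ∫_0^6 144*x^2 dx = 10368.
  Sum: 31104/5 − 15552 + 10368 = 5184/5.
  ∫_0^6 (u')² dx = ∫_0^6 (16*x^2 - 96*x + 144) dx. Term by term:
    ∫_0^6 16*x^2 dx = 1152;  ∫_0^6 -96*x dx = -1728;  ∫_0^6 144 dx = 864.
  Sum: 1152 − 1728 + 864 = 288.
∫_0^6 u² dx = 5184/5, so ||u||_L² = 72*sqrt(5)/5.
∫_0^6 (u')² dx = 288, so ||u'||_L² = 12*sqrt(2).
Ratio ||u||_L² / ||u'||_L² = 3*sqrt(10)/5.
Sharp Poincaré constant on H^1_0(0, 6) is C_P = L/π = 6/π, achieved by sin(π/6·x).
A polynomial bump cannot attain the sharp Poincaré constant (only the first sine eigenfunction does), so the ratio is strictly less than C_P, consistent with ||u||_L² ≤ C_P ||u'||_L².


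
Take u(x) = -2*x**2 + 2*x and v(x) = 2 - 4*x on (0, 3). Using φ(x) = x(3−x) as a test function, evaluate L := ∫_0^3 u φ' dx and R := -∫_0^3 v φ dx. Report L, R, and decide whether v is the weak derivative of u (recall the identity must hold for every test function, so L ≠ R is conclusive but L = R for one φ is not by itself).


LHS = 18, RHS = 18. Yes, v = u' weakly.

u(x) = -2*x**2 + 2*x, classical derivative u'(x) = 2 - 4*x.
φ(x) = x(3−x), so φ'(x) = 3 - 2*x.
Note φ(0) = φ(3) = 0, so the boundary term u·φ vanishes.
LHS = ∫_0^3 u(x) φ'(x) dx = ∫_0^3 (4*x^3 - 10*x^2 + 6*x) dx. Term by term:
  ∫_0^3 4*x^3 dx = 81;  ∫_0^3 -10*x^2 dx = -90;  ∫_0^3 6*x dx = 27.
Sum: 81 − 90 + 27 = 18.
So LHS = 18.
∫_0^3 v(x) φ(x) dx = ∫_0^3 (4*x^3 - 14*x^2 + 6*x) dx. Term by term:
  ∫_0^3 4*x^3 dx = 81;  ∫_0^3 -14*x^2 dx = -126;  ∫_0^3 6*x dx = 27.
Sum: 81 − 126 + 27 = -18.
So RHS = -∫_0^3 v(x) φ(x) dx = 18.
LHS = RHS, so the identity holds for this test φ.
Moreover u is smooth here and v(x) = u'(x) = 2 - 4*x pointwise, so the identity holds for every test function. Hence v is the weak derivative of u.


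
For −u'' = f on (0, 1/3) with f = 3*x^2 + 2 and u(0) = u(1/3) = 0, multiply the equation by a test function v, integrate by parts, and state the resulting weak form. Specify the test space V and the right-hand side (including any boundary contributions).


V = H^1_0(0, 1/3) (so v(0) = v(1/3) = 0); weak form: ∫_0^1/3 u'v' dx = ∫_0^1/3 (3*x^2 + 2) v dx for all v ∈ V.

Multiply both sides by a test function v and integrate from 0 to 1/3:
  ∫_0^1/3 −u''(x) v(x) dx = ∫_0^1/3 f(x) v(x) dx.
Integrate the LHS by parts once:
  ∫_0^1/3 −u'' v dx = −[u'(x) v(x)]_0^1/3 + ∫_0^1/3 u'(x) v'(x) dx.
Thus ∫_0^1/3 u'(x) v'(x) dx = ∫_0^1/3 f(x) v(x) dx + [u'(x) v(x)]_0^1/3.
Choose V so that boundary terms are either known or forced to vanish.
u is Dirichlet: u(0) = u(1/3) = 0. Let V = H^1_0(0, 1/3); then v(0) = v(1/3) = 0, and [u' v]_0^1/3 = 0.
Weak formulation: find u (satisfying any essential BC) such that ∫_0^1/3 u'(x) v'(x) dx = ∫_0^1/3 f v dx for all v ∈ V.
Substituting f(x) = 3*x^2 + 2, the right-hand side is ∫_0^1/3 (3*x^2 + 2) v dx.


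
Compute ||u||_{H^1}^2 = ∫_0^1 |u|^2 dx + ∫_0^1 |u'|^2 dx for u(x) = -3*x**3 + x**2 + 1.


||u||_{H^1}^2 = 643/70

The H^1 norm (squared) on an interval (0, L) is
  ||u||_{H^1}^2 = ∫_0^L u(x)^2 dx + ∫_0^L u'(x)^2 dx.
Compute u'(x) = -9*x**2 + 2*x.
Then u(x)^2 = 9*x**6 - 6*x**5 + x**4 - 6*x**3 + 2*x**2 + 1 and u'(x)^2 = 81*x**4 - 36*x**3 + 4*x**2.
Integrate each monomial from 0 to 1 using ∫_0^1 c·x^n dx = c·1^(n+1)/(n+1):
  ∫_0^1 u(x)^2 dx = ∫_0^1 (9*x^6 - 6*x^5 + x^4 - 6*x^3 + 2*x^2 + 1) dx. Term by term:
    ∫_0^1 9*x^6 dx = 9/7;  ∫_0^1 -6*x^5 dx = -1;  ∫_0^1 x^4 dx = 1/5;
    ∫_0^1 -6*x^3 dx = -3/2;  ∫_0^1 2*x^2 dx = 2/3;  ∫_0^1 1 dx = 1.
  Sum: 9/7 − 1 + 1/5 − 3/2 + 2/3 + 1 = 137/210.
  ∫_0^1 u'(x)^2 dx = ∫_0^1 (81*x^4 - 36*x^3 + 4*x^2) dx. Term by term:
    ∫_0^1 81*x^4 dx = 81/5;  ∫_0^1 -36*x^3 dx = -9;  ∫_0^1 4*x^2 dx = 4/3.
  Sum: 81/5 − 9 + 4/3 = 128/15.
Adding: ||u||_{H^1}^2 = 137/210 + 128/15 = 643/70.


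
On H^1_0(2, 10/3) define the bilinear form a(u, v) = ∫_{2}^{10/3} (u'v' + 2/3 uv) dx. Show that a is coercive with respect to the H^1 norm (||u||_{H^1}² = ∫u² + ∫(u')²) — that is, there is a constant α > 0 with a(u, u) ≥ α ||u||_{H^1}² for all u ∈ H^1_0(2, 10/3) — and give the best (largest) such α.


α = (32 + 27*π^2)/(3*(16 + 9*π^2))

Coercivity of a(·,·) on H^1_0(2, 10/3) means a(u, u) ≥ α ||u||_{H^1}² for every u ∈ H^1_0.
The interval has length L = 4/3, and Poincaré/coercivity depend only on L. Here a(u, u) = ∫(u')² + (2/3)·∫u².
Here 0 < c = 2/3 < 1. The condition a(u,u) ≥ α||u||_{H^1}² reads (1−α)∫(u')² ≥ (α−c)∫u². Any admissible α is ≤ 1 (rapidly oscillating u have ∫u²/∫(u')² → 0), and α = 1 would force 0 ≥ (1−c)∫u², impossible since c < 1; so 1−α > 0. By the sharp Poincaré inequality on H^1_0 of an interval of length L, ∫(u')² ≥ (π/L)²∫u² with equality for the first sine mode sin(π(x−x₀)/L) (x₀ the left endpoint), so the inequality holds for all u iff (1−α)(π/L)² ≥ α − c, i.e. α ≤ ((π/L)² + c)/((π/L)² + 1) = (1 + c(L/π)²)/(1 + (L/π)²). With (π/L)² = 9*π^2/16 and c = 2/3, the largest admissible constant is α = ((π/L)² + c)/((π/L)² + 1).
Simplifying, α = (32 + 27*π^2)/(3*(16 + 9*π^2)).


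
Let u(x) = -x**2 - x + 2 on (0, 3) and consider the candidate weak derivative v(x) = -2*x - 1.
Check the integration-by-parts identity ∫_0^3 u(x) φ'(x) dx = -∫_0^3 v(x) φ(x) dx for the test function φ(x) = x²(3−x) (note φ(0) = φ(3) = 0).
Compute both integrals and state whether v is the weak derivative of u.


LHS = 621/20, RHS = 621/20. Yes, v = u' weakly.

u(x) = -x**2 - x + 2, classical derivative u'(x) = -2*x - 1.
φ(x) = x²(3−x), so φ'(x) = 3*x*(2 - x).
Note φ(0) = φ(3) = 0, so the boundary term u·φ vanishes.
LHS = ∫_0^3 u(x) φ'(x) dx = ∫_0^3 (3*x^4 - 3*x^3 - 12*x^2 + 12*x) dx. Term by term:
  ∫_0^3 3*x^4 dx = 729/5;  ∫_0^3 -3*x^3 dx = -243/4;  ∫_0^3 -12*x^2 dx = -108;
  ∫_0^3 12*x dx = 54.
Sum: 729/5 − 243/4 − 108 + 54 = 621/20.
So LHS = 621/20.
∫_0^3 v(x) φ(x) dx = ∫_0^3 (2*x^4 - 5*x^3 - 3*x^2) dx. Term by term:
  ∫_0^3 2*x^4 dx = 486/5;  ∫_0^3 -5*x^3 dx = -405/4;  ∫_0^3 -3*x^2 dx = -27.
Sum: 486/5 − 405/4 − 27 = -621/20.
So RHS = -∫_0^3 v(x) φ(x) dx = 621/20.
LHS = RHS, so the identity holds for this test φ.
Moreover u is smooth here and v(x) = u'(x) = -2*x - 1 pointwise, so the identity holds for every test function. Hence v is the weak derivative of u.


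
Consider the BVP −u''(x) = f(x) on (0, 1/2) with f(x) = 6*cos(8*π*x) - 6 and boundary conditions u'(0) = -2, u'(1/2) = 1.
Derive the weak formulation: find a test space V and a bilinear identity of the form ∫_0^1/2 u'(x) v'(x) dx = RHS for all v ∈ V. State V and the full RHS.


V = H^1(0, 1/2) (v unrestricted at boundary; u is determined up to an additive constant); weak form: ∫_0^1/2 u'v' dx = ∫_0^1/2 (6*cos(8*π*x) - 6) v dx + v(1/2) + 2·v(0) for all v ∈ V.

Multiply both sides by a test function v and integrate from 0 to 1/2:
  ∫_0^1/2 −u''(x) v(x) dx = ∫_0^1/2 f(x) v(x) dx.
Integrate the LHS by parts once:
  ∫_0^1/2 −u'' v dx = −[u'(x) v(x)]_0^1/2 + ∫_0^1/2 u'(x) v'(x) dx.
Thus ∫_0^1/2 u'(x) v'(x) dx = ∫_0^1/2 f(x) v(x) dx + [u'(x) v(x)]_0^1/2.
Choose V so that boundary terms are either known or forced to vanish.
u has inhomogeneous Neumann u'(0) = -2, u'(1/2) = 1. [u' v]_0^1/2 = (1)·v(1/2) − (-2)·v(0) = v(1/2) + 2·v(0). Take V = H^1(0, 1/2); boundary term becomes part of RHS.
Weak formulation: find u (satisfying any essential BC) such that ∫_0^1/2 u'(x) v'(x) dx = ∫_0^1/2 f v dx + v(1/2) + 2·v(0) for all v ∈ V (Neumann data are natural BCs: they enter the RHS as boundary terms).
Substituting f(x) = 6*cos(8*π*x) - 6, the right-hand side is ∫_0^1/2 (6*cos(8*π*x) - 6) v dx + v(1/2) + 2·v(0).
Compatibility check (pure Neumann): taking v ≡ 1 ∈ V gives 0 = ∫_0^1/2 f dx + (1) − (-2), i.e. ∫_0^1/2 f dx must equal u'(0) − u'(1/2) = -3. Indeed ∫_0^1/2 (6*cos(8*π*x) - 6) dx = -3, so the data are compatible. The solution is then unique only up to an additive constant (fix it e.g. by requiring ∫_0^1/2 u dx = 0).
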